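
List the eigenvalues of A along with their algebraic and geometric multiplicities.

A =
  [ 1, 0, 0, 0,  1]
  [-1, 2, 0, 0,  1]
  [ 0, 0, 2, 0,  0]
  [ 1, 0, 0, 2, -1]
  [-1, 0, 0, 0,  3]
λ = 2: alg = 5, geom = 4

Step 1 — factor the characteristic polynomial to read off the algebraic multiplicities:
  χ_A(x) = (x - 2)^5

Step 2 — compute geometric multiplicities via the rank-nullity identity g(λ) = n − rank(A − λI):
  rank(A − (2)·I) = 1, so dim ker(A − (2)·I) = n − 1 = 4

Summary:
  λ = 2: algebraic multiplicity = 5, geometric multiplicity = 4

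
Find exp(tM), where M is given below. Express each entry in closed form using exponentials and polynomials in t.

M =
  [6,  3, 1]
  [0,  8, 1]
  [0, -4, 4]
e^{tM} =
  [exp(6*t), t^2*exp(6*t) + 3*t*exp(6*t), t^2*exp(6*t)/2 + t*exp(6*t)]
  [0, 2*t*exp(6*t) + exp(6*t), t*exp(6*t)]
  [0, -4*t*exp(6*t), -2*t*exp(6*t) + exp(6*t)]

Strategy: write M = P · J · P⁻¹ where J is a Jordan canonical form, so e^{tM} = P · e^{tJ} · P⁻¹, and e^{tJ} can be computed block-by-block.

M has Jordan form
J =
  [6, 1, 0]
  [0, 6, 1]
  [0, 0, 6]
(up to reordering of blocks).

Per-block formulas:
  For a 3×3 Jordan block J_3(6): exp(t · J_3(6)) = e^(6t)·(I + t·N + (t^2/2)·N^2), where N is the 3×3 nilpotent shift.

After assembling e^{tJ} and conjugating by P, we get:

e^{tM} =
  [exp(6*t), t^2*exp(6*t) + 3*t*exp(6*t), t^2*exp(6*t)/2 + t*exp(6*t)]
  [0, 2*t*exp(6*t) + exp(6*t), t*exp(6*t)]
  [0, -4*t*exp(6*t), -2*t*exp(6*t) + exp(6*t)]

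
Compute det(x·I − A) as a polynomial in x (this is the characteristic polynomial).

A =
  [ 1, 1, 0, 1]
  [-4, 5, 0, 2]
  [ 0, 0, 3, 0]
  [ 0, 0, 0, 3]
x^4 - 12*x^3 + 54*x^2 - 108*x + 81

Expanding det(x·I − A) (e.g. by cofactor expansion or by noting that A is similar to its Jordan form J, which has the same characteristic polynomial as A) gives
  χ_A(x) = x^4 - 12*x^3 + 54*x^2 - 108*x + 81
which factors as (x - 3)^4. The eigenvalues (with algebraic multiplicities) are λ = 3 with multiplicity 4.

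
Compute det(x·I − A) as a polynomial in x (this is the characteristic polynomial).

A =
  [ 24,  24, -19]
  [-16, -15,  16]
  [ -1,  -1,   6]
x^3 - 15*x^2 + 75*x - 125

Expanding det(x·I − A) (e.g. by cofactor expansion or by noting that A is similar to its Jordan form J, which has the same characteristic polynomial as A) gives
  χ_A(x) = x^3 - 15*x^2 + 75*x - 125
which factors as (x - 5)^3. The eigenvalues (with algebraic multiplicities) are λ = 5 with multiplicity 3.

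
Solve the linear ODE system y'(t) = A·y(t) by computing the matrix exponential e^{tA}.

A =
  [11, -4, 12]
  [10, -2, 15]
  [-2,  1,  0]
e^{tA} =
  [8*t*exp(3*t) + exp(3*t), -4*t*exp(3*t), 12*t*exp(3*t)]
  [10*t*exp(3*t), -5*t*exp(3*t) + exp(3*t), 15*t*exp(3*t)]
  [-2*t*exp(3*t), t*exp(3*t), -3*t*exp(3*t) + exp(3*t)]

Strategy: write A = P · J · P⁻¹ where J is a Jordan canonical form, so e^{tA} = P · e^{tJ} · P⁻¹, and e^{tJ} can be computed block-by-block.

A has Jordan form
J =
  [3, 1, 0]
  [0, 3, 0]
  [0, 0, 3]
(up to reordering of blocks).

Per-block formulas:
  For a 2×2 Jordan block J_2(3): exp(t · J_2(3)) = e^(3t)·(I + t·N), where N is the 2×2 nilpotent shift.
  For a 1×1 block at λ = 3: exp(t · [3]) = [e^(3t)].

After assembling e^{tJ} and conjugating by P, we get:

e^{tA} =
  [8*t*exp(3*t) + exp(3*t), -4*t*exp(3*t), 12*t*exp(3*t)]
  [10*t*exp(3*t), -5*t*exp(3*t) + exp(3*t), 15*t*exp(3*t)]
  [-2*t*exp(3*t), t*exp(3*t), -3*t*exp(3*t) + exp(3*t)]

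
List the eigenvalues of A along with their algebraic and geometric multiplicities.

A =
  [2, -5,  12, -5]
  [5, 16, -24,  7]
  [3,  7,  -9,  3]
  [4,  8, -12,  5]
λ = 3: alg = 3, geom = 2; λ = 5: alg = 1, geom = 1

Step 1 — factor the characteristic polynomial to read off the algebraic multiplicities:
  χ_A(x) = (x - 5)*(x - 3)^3

Step 2 — compute geometric multiplicities via the rank-nullity identity g(λ) = n − rank(A − λI):
  rank(A − (3)·I) = 2, so dim ker(A − (3)·I) = n − 2 = 2
  rank(A − (5)·I) = 3, so dim ker(A − (5)·I) = n − 3 = 1

Summary:
  λ = 3: algebraic multiplicity = 3, geometric multiplicity = 2
  λ = 5: algebraic multiplicity = 1, geometric multiplicity = 1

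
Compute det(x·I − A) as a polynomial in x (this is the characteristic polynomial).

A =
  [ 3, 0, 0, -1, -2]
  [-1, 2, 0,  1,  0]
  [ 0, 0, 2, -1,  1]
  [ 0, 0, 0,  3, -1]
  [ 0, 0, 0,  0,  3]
x^5 - 13*x^4 + 67*x^3 - 171*x^2 + 216*x - 108

Expanding det(x·I − A) (e.g. by cofactor expansion or by noting that A is similar to its Jordan form J, which has the same characteristic polynomial as A) gives
  χ_A(x) = x^5 - 13*x^4 + 67*x^3 - 171*x^2 + 216*x - 108
which factors as (x - 3)^3*(x - 2)^2. The eigenvalues (with algebraic multiplicities) are λ = 2 with multiplicity 2, λ = 3 with multiplicity 3.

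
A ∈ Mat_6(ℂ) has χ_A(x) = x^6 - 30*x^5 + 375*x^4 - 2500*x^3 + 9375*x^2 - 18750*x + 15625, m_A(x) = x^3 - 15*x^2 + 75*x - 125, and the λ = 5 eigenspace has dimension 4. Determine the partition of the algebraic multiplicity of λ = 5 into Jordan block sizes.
Block sizes for λ = 5: [3, 1, 1, 1]

Step 1 — from the characteristic polynomial, algebraic multiplicity of λ = 5 is 6. From dim ker(A − (5)·I) = 4, there are exactly 4 Jordan blocks for λ = 5.
Step 2 — from the minimal polynomial, the factor (x − 5)^3 tells us the largest block for λ = 5 has size 3.
Step 3 — with total size 6, 4 blocks, and largest block 3, the block sizes (in nonincreasing order) are [3, 1, 1, 1].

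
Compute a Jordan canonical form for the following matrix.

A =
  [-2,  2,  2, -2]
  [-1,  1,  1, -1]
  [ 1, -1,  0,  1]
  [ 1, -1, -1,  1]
J_3(0) ⊕ J_1(0)

The characteristic polynomial is
  det(x·I − A) = x^4

Eigenvalues and multiplicities (the geometric multiplicity of λ is n − rank(A − λI), which equals the number of Jordan blocks for λ):
  λ = 0: algebraic multiplicity = 4, geometric multiplicity = 2

Determining the block sizes for each eigenvalue:
  λ = 0: with am = 4 and gm = 2, the partition is not yet determined (e.g. several partitions of 4 into 2 parts exist). Let N = A − (0)·I. Computing rank(N^1) = 2, rank(N^2) = 1, rank(N^3) = 0; the number of blocks of size ≥ j is rank(N^{j−1}) − rank(N^j), giving [2, 1, 1]. So we have 1 block(s) of size 3, 1 block(s) of size 1 → block sizes [3, 1]

Assembling the blocks gives a Jordan form
J =
  [0, 1, 0, 0]
  [0, 0, 1, 0]
  [0, 0, 0, 0]
  [0, 0, 0, 0]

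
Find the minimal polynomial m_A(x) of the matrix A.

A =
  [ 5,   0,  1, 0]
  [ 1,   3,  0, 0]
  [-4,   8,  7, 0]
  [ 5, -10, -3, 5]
x^3 - 15*x^2 + 75*x - 125

The characteristic polynomial is χ_A(x) = (x - 5)^4, so the eigenvalues are known. The minimal polynomial is
  m_A(x) = Π_λ (x − λ)^{k_λ}
where k_λ is the size of the *largest* Jordan block for λ (equivalently, the smallest k with (A − λI)^k v = 0 for every generalised eigenvector v of λ).

  λ = 5: largest Jordan block has size 3, contributing (x − 5)^3

So m_A(x) = (x - 5)^3 = x^3 - 15*x^2 + 75*x - 125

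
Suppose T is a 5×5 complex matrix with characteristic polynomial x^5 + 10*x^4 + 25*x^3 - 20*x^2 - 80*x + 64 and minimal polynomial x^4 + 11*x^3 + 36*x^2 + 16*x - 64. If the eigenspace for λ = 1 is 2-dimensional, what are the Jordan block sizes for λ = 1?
Block sizes for λ = 1: [1, 1]

Step 1 — from the characteristic polynomial, algebraic multiplicity of λ = 1 is 2. From dim ker(T − (1)·I) = 2, there are exactly 2 Jordan blocks for λ = 1.
Step 2 — from the minimal polynomial, the factor (x − 1) tells us the largest block for λ = 1 has size 1.
Step 3 — with total size 2, 2 blocks, and largest block 1, the block sizes (in nonincreasing order) are [1, 1].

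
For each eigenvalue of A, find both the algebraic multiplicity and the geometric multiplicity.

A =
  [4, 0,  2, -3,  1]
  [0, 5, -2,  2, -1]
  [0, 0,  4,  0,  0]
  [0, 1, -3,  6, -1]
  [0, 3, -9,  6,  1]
λ = 4: alg = 5, geom = 2

Step 1 — factor the characteristic polynomial to read off the algebraic multiplicities:
  χ_A(x) = (x - 4)^5

Step 2 — compute geometric multiplicities via the rank-nullity identity g(λ) = n − rank(A − λI):
  rank(A − (4)·I) = 3, so dim ker(A − (4)·I) = n − 3 = 2

Summary:
  λ = 4: algebraic multiplicity = 5, geometric multiplicity = 2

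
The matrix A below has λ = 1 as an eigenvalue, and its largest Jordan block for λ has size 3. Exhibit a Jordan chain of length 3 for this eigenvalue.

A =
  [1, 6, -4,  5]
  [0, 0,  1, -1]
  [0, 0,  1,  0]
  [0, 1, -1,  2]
A Jordan chain for λ = 1 of length 3:
v_1 = (-1, 0, 0, 0)ᵀ
v_2 = (6, -1, 0, 1)ᵀ
v_3 = (0, 1, 0, 0)ᵀ

Let N = A − (1)·I. We want v_3 with N^3 v_3 = 0 but N^2 v_3 ≠ 0; then v_{j-1} := N · v_j for j = 3, …, 2.

Pick v_3 = (0, 1, 0, 0)ᵀ.
Then v_2 = N · v_3 = (6, -1, 0, 1)ᵀ.
Then v_1 = N · v_2 = (-1, 0, 0, 0)ᵀ.

Sanity check: (A − (1)·I) v_1 = (0, 0, 0, 0)ᵀ = 0. ✓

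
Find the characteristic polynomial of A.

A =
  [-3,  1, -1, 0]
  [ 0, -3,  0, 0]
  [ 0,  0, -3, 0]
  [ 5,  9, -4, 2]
x^4 + 7*x^3 + 9*x^2 - 27*x - 54

Expanding det(x·I − A) (e.g. by cofactor expansion or by noting that A is similar to its Jordan form J, which has the same characteristic polynomial as A) gives
  χ_A(x) = x^4 + 7*x^3 + 9*x^2 - 27*x - 54
which factors as (x - 2)*(x + 3)^3. The eigenvalues (with algebraic multiplicities) are λ = -3 with multiplicity 3, λ = 2 with multiplicity 1.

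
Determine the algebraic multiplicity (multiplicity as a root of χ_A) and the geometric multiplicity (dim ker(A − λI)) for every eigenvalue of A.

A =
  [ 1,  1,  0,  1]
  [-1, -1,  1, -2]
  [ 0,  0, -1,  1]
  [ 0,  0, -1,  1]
λ = 0: alg = 4, geom = 2

Step 1 — factor the characteristic polynomial to read off the algebraic multiplicities:
  χ_A(x) = x^4

Step 2 — compute geometric multiplicities via the rank-nullity identity g(λ) = n − rank(A − λI):
  rank(A − (0)·I) = 2, so dim ker(A − (0)·I) = n − 2 = 2

Summary:
  λ = 0: algebraic multiplicity = 4, geometric multiplicity = 2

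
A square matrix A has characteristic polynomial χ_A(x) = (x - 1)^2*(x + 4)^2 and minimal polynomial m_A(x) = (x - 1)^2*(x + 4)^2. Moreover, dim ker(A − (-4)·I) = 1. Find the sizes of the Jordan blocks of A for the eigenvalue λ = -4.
Block sizes for λ = -4: [2]

Step 1 — from the characteristic polynomial, algebraic multiplicity of λ = -4 is 2. From dim ker(A − (-4)·I) = 1, there are exactly 1 Jordan blocks for λ = -4.
Step 2 — from the minimal polynomial, the factor (x + 4)^2 tells us the largest block for λ = -4 has size 2.
Step 3 — with total size 2, 1 blocks, and largest block 2, the block sizes (in nonincreasing order) are [2].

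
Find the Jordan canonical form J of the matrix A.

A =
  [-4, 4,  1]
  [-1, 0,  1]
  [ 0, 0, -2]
J_3(-2)

The characteristic polynomial is
  det(x·I − A) = x^3 + 6*x^2 + 12*x + 8 = (x + 2)^3

Eigenvalues and multiplicities (the geometric multiplicity of λ is n − rank(A − λI), which equals the number of Jordan blocks for λ):
  λ = -2: algebraic multiplicity = 3, geometric multiplicity = 1

Determining the block sizes for each eigenvalue:
  λ = -2: one block (gm = 1), so the single block has size am = 3 → block sizes [3]

Assembling the blocks gives a Jordan form
J =
  [-2,  1,  0]
  [ 0, -2,  1]
  [ 0,  0, -2]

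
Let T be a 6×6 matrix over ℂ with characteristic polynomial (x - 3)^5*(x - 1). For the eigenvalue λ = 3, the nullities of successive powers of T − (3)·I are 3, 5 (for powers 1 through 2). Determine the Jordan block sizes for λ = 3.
Block sizes for λ = 3: [2, 2, 1]

From the dimensions of kernels of powers, the number of Jordan blocks of size at least j is d_j − d_{j−1} where d_j = dim ker(N^j) (with d_0 = 0). Computing the differences gives [3, 2].
The number of blocks of size exactly k is (#blocks of size ≥ k) − (#blocks of size ≥ k + 1), so the partition is: 1 block(s) of size 1, 2 block(s) of size 2.
In nonincreasing order the block sizes are [2, 2, 1].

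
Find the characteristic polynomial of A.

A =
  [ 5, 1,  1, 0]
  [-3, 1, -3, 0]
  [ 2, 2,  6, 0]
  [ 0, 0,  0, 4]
x^4 - 16*x^3 + 96*x^2 - 256*x + 256

Expanding det(x·I − A) (e.g. by cofactor expansion or by noting that A is similar to its Jordan form J, which has the same characteristic polynomial as A) gives
  χ_A(x) = x^4 - 16*x^3 + 96*x^2 - 256*x + 256
which factors as (x - 4)^4. The eigenvalues (with algebraic multiplicities) are λ = 4 with multiplicity 4.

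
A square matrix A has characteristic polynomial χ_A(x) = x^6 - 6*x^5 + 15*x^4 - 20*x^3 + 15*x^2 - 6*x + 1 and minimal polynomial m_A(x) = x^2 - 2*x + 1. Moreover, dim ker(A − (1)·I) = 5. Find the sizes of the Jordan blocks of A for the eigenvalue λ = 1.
Block sizes for λ = 1: [2, 1, 1, 1, 1]

Step 1 — from the characteristic polynomial, algebraic multiplicity of λ = 1 is 6. From dim ker(A − (1)·I) = 5, there are exactly 5 Jordan blocks for λ = 1.
Step 2 — from the minimal polynomial, the factor (x − 1)^2 tells us the largest block for λ = 1 has size 2.
Step 3 — with total size 6, 5 blocks, and largest block 2, the block sizes (in nonincreasing order) are [2, 1, 1, 1, 1].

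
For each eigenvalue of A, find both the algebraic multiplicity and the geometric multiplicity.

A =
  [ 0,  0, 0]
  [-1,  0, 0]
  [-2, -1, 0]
λ = 0: alg = 3, geom = 1

Step 1 — factor the characteristic polynomial to read off the algebraic multiplicities:
  χ_A(x) = x^3

Step 2 — compute geometric multiplicities via the rank-nullity identity g(λ) = n − rank(A − λI):
  rank(A − (0)·I) = 2, so dim ker(A − (0)·I) = n − 2 = 1

Summary:
  λ = 0: algebraic multiplicity = 3, geometric multiplicity = 1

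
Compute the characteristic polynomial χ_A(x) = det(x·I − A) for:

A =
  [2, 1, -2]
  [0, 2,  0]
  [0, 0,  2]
x^3 - 6*x^2 + 12*x - 8

Expanding det(x·I − A) (e.g. by cofactor expansion or by noting that A is similar to its Jordan form J, which has the same characteristic polynomial as A) gives
  χ_A(x) = x^3 - 6*x^2 + 12*x - 8
which factors as (x - 2)^3. The eigenvalues (with algebraic multiplicities) are λ = 2 with multiplicity 3.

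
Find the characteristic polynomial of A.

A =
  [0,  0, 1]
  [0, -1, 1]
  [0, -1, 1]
x^3

Expanding det(x·I − A) (e.g. by cofactor expansion or by noting that A is similar to its Jordan form J, which has the same characteristic polynomial as A) gives
  χ_A(x) = x^3
which factors as x^3. The eigenvalues (with algebraic multiplicities) are λ = 0 with multiplicity 3.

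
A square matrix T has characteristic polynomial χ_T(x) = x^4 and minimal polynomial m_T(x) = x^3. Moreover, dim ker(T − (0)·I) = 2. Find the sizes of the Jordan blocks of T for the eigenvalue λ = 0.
Block sizes for λ = 0: [3, 1]

Step 1 — from the characteristic polynomial, algebraic multiplicity of λ = 0 is 4. From dim ker(T − (0)·I) = 2, there are exactly 2 Jordan blocks for λ = 0.
Step 2 — from the minimal polynomial, the factor (x − 0)^3 tells us the largest block for λ = 0 has size 3.
Step 3 — with total size 4, 2 blocks, and largest block 3, the block sizes (in nonincreasing order) are [3, 1].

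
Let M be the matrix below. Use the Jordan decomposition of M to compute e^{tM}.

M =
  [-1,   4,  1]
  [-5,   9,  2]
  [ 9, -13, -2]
e^{tM} =
  [-t^2*exp(2*t) - 3*t*exp(2*t) + exp(2*t), 3*t^2*exp(2*t)/2 + 4*t*exp(2*t), t^2*exp(2*t)/2 + t*exp(2*t)]
  [-t^2*exp(2*t) - 5*t*exp(2*t), 3*t^2*exp(2*t)/2 + 7*t*exp(2*t) + exp(2*t), t^2*exp(2*t)/2 + 2*t*exp(2*t)]
  [t^2*exp(2*t) + 9*t*exp(2*t), -3*t^2*exp(2*t)/2 - 13*t*exp(2*t), -t^2*exp(2*t)/2 - 4*t*exp(2*t) + exp(2*t)]

Strategy: write M = P · J · P⁻¹ where J is a Jordan canonical form, so e^{tM} = P · e^{tJ} · P⁻¹, and e^{tJ} can be computed block-by-block.

M has Jordan form
J =
  [2, 1, 0]
  [0, 2, 1]
  [0, 0, 2]
(up to reordering of blocks).

Per-block formulas:
  For a 3×3 Jordan block J_3(2): exp(t · J_3(2)) = e^(2t)·(I + t·N + (t^2/2)·N^2), where N is the 3×3 nilpotent shift.

After assembling e^{tJ} and conjugating by P, we get:

e^{tM} =
  [-t^2*exp(2*t) - 3*t*exp(2*t) + exp(2*t), 3*t^2*exp(2*t)/2 + 4*t*exp(2*t), t^2*exp(2*t)/2 + t*exp(2*t)]
  [-t^2*exp(2*t) - 5*t*exp(2*t), 3*t^2*exp(2*t)/2 + 7*t*exp(2*t) + exp(2*t), t^2*exp(2*t)/2 + 2*t*exp(2*t)]
  [t^2*exp(2*t) + 9*t*exp(2*t), -3*t^2*exp(2*t)/2 - 13*t*exp(2*t), -t^2*exp(2*t)/2 - 4*t*exp(2*t) + exp(2*t)]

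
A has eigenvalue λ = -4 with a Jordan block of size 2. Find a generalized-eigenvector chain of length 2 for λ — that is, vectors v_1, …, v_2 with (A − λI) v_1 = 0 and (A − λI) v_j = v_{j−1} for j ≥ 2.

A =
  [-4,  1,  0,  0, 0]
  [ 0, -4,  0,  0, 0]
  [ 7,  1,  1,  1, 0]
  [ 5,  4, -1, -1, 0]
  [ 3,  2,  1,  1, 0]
A Jordan chain for λ = -4 of length 2:
v_1 = (-1, 0, 1, 2, 0)ᵀ
v_2 = (1, -1, -1, 0, 0)ᵀ

Let N = A − (-4)·I. We want v_2 with N^2 v_2 = 0 but N^1 v_2 ≠ 0; then v_{j-1} := N · v_j for j = 2, …, 2.

Pick v_2 = (1, -1, -1, 0, 0)ᵀ.
Then v_1 = N · v_2 = (-1, 0, 1, 2, 0)ᵀ.

Sanity check: (A − (-4)·I) v_1 = (0, 0, 0, 0, 0)ᵀ = 0. ✓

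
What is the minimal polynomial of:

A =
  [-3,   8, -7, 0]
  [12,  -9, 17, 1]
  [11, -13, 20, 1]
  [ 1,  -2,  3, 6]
x^4 - 14*x^3 + 36*x^2 + 216*x - 864

The characteristic polynomial is χ_A(x) = (x - 6)^3*(x + 4), so the eigenvalues are known. The minimal polynomial is
  m_A(x) = Π_λ (x − λ)^{k_λ}
where k_λ is the size of the *largest* Jordan block for λ (equivalently, the smallest k with (A − λI)^k v = 0 for every generalised eigenvector v of λ).

  λ = -4: largest Jordan block has size 1, contributing (x + 4)
  λ = 6: largest Jordan block has size 3, contributing (x − 6)^3

So m_A(x) = (x - 6)^3*(x + 4) = x^4 - 14*x^3 + 36*x^2 + 216*x - 864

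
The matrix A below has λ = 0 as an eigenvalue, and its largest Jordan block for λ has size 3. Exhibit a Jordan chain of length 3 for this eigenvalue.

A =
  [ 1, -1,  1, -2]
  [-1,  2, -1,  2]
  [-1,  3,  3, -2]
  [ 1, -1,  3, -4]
A Jordan chain for λ = 0 of length 3:
v_1 = (-1, 0, -1, -1)ᵀ
v_2 = (1, -1, 3, 3)ᵀ
v_3 = (0, 0, 1, 0)ᵀ

Let N = A − (0)·I. We want v_3 with N^3 v_3 = 0 but N^2 v_3 ≠ 0; then v_{j-1} := N · v_j for j = 3, …, 2.

Pick v_3 = (0, 0, 1, 0)ᵀ.
Then v_2 = N · v_3 = (1, -1, 3, 3)ᵀ.
Then v_1 = N · v_2 = (-1, 0, -1, -1)ᵀ.

Sanity check: (A − (0)·I) v_1 = (0, 0, 0, 0)ᵀ = 0. ✓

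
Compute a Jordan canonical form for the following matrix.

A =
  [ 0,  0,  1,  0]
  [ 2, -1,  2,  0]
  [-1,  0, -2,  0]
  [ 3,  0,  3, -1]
J_2(-1) ⊕ J_1(-1) ⊕ J_1(-1)

The characteristic polynomial is
  det(x·I − A) = x^4 + 4*x^3 + 6*x^2 + 4*x + 1 = (x + 1)^4

Eigenvalues and multiplicities (the geometric multiplicity of λ is n − rank(A − λI), which equals the number of Jordan blocks for λ):
  λ = -1: algebraic multiplicity = 4, geometric multiplicity = 3

Determining the block sizes for each eigenvalue:
  λ = -1: 3 blocks summing to 4 forces exactly one block of size 2 and the rest size 1 → block sizes [2, 1, 1]

Assembling the blocks gives a Jordan form
J =
  [-1,  1,  0,  0]
  [ 0, -1,  0,  0]
  [ 0,  0, -1,  0]
  [ 0,  0,  0, -1]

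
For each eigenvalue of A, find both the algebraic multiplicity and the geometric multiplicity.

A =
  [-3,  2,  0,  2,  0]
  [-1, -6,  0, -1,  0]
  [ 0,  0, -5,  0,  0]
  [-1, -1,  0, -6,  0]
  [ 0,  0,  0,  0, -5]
λ = -5: alg = 5, geom = 4

Step 1 — factor the characteristic polynomial to read off the algebraic multiplicities:
  χ_A(x) = (x + 5)^5

Step 2 — compute geometric multiplicities via the rank-nullity identity g(λ) = n − rank(A − λI):
  rank(A − (-5)·I) = 1, so dim ker(A − (-5)·I) = n − 1 = 4

Summary:
  λ = -5: algebraic multiplicity = 5, geometric multiplicity = 4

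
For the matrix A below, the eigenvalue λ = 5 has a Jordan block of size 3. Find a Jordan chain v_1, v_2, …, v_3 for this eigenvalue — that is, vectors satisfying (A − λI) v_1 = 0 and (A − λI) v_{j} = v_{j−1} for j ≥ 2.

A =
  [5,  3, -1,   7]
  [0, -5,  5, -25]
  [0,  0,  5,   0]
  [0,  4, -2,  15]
A Jordan chain for λ = 5 of length 3:
v_1 = (-2, 0, 0, 0)ᵀ
v_2 = (3, -10, 0, 4)ᵀ
v_3 = (0, 1, 0, 0)ᵀ

Let N = A − (5)·I. We want v_3 with N^3 v_3 = 0 but N^2 v_3 ≠ 0; then v_{j-1} := N · v_j for j = 3, …, 2.

Pick v_3 = (0, 1, 0, 0)ᵀ.
Then v_2 = N · v_3 = (3, -10, 0, 4)ᵀ.
Then v_1 = N · v_2 = (-2, 0, 0, 0)ᵀ.

Sanity check: (A − (5)·I) v_1 = (0, 0, 0, 0)ᵀ = 0. ✓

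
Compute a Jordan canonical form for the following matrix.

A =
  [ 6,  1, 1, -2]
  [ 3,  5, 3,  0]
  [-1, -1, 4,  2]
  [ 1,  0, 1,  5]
J_3(5) ⊕ J_1(5)

The characteristic polynomial is
  det(x·I − A) = x^4 - 20*x^3 + 150*x^2 - 500*x + 625 = (x - 5)^4

Eigenvalues and multiplicities (the geometric multiplicity of λ is n − rank(A − λI), which equals the number of Jordan blocks for λ):
  λ = 5: algebraic multiplicity = 4, geometric multiplicity = 2

Determining the block sizes for each eigenvalue:
  λ = 5: with am = 4 and gm = 2, the partition is not yet determined (e.g. several partitions of 4 into 2 parts exist). Let N = A − (5)·I. Computing rank(N^1) = 2, rank(N^2) = 1, rank(N^3) = 0; the number of blocks of size ≥ j is rank(N^{j−1}) − rank(N^j), giving [2, 1, 1]. So we have 1 block(s) of size 3, 1 block(s) of size 1 → block sizes [3, 1]

Assembling the blocks gives a Jordan form
J =
  [5, 1, 0, 0]
  [0, 5, 1, 0]
  [0, 0, 5, 0]
  [0, 0, 0, 5]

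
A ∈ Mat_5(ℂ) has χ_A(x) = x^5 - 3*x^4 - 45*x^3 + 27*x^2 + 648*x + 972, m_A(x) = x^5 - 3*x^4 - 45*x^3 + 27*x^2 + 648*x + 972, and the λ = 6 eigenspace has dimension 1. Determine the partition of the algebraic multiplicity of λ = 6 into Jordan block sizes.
Block sizes for λ = 6: [2]

Step 1 — from the characteristic polynomial, algebraic multiplicity of λ = 6 is 2. From dim ker(A − (6)·I) = 1, there are exactly 1 Jordan blocks for λ = 6.
Step 2 — from the minimal polynomial, the factor (x − 6)^2 tells us the largest block for λ = 6 has size 2.
Step 3 — with total size 2, 1 blocks, and largest block 2, the block sizes (in nonincreasing order) are [2].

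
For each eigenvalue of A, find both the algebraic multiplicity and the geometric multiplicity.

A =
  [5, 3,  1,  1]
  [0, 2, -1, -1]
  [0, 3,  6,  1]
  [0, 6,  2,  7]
λ = 5: alg = 4, geom = 3

Step 1 — factor the characteristic polynomial to read off the algebraic multiplicities:
  χ_A(x) = (x - 5)^4

Step 2 — compute geometric multiplicities via the rank-nullity identity g(λ) = n − rank(A − λI):
  rank(A − (5)·I) = 1, so dim ker(A − (5)·I) = n − 1 = 3

Summary:
  λ = 5: algebraic multiplicity = 4, geometric multiplicity = 3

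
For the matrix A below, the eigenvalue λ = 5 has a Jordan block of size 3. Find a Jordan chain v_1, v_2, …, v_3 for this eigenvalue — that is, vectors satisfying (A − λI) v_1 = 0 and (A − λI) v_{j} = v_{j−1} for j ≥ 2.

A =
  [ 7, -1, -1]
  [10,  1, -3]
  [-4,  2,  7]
A Jordan chain for λ = 5 of length 3:
v_1 = (-2, -8, 4)ᵀ
v_2 = (2, 10, -4)ᵀ
v_3 = (1, 0, 0)ᵀ

Let N = A − (5)·I. We want v_3 with N^3 v_3 = 0 but N^2 v_3 ≠ 0; then v_{j-1} := N · v_j for j = 3, …, 2.

Pick v_3 = (1, 0, 0)ᵀ.
Then v_2 = N · v_3 = (2, 10, -4)ᵀ.
Then v_1 = N · v_2 = (-2, -8, 4)ᵀ.

Sanity check: (A − (5)·I) v_1 = (0, 0, 0)ᵀ = 0. ✓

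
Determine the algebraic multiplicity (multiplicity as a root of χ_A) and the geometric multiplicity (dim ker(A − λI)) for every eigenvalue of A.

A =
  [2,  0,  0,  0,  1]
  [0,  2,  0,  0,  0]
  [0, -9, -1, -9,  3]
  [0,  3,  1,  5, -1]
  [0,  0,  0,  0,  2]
λ = 2: alg = 5, geom = 3

Step 1 — factor the characteristic polynomial to read off the algebraic multiplicities:
  χ_A(x) = (x - 2)^5

Step 2 — compute geometric multiplicities via the rank-nullity identity g(λ) = n − rank(A − λI):
  rank(A − (2)·I) = 2, so dim ker(A − (2)·I) = n − 2 = 3

Summary:
  λ = 2: algebraic multiplicity = 5, geometric multiplicity = 3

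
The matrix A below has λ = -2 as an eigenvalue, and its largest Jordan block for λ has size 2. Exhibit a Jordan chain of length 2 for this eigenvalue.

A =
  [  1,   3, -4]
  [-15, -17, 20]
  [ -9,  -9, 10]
A Jordan chain for λ = -2 of length 2:
v_1 = (3, -15, -9)ᵀ
v_2 = (1, 0, 0)ᵀ

Let N = A − (-2)·I. We want v_2 with N^2 v_2 = 0 but N^1 v_2 ≠ 0; then v_{j-1} := N · v_j for j = 2, …, 2.

Pick v_2 = (1, 0, 0)ᵀ.
Then v_1 = N · v_2 = (3, -15, -9)ᵀ.

Sanity check: (A − (-2)·I) v_1 = (0, 0, 0)ᵀ = 0. ✓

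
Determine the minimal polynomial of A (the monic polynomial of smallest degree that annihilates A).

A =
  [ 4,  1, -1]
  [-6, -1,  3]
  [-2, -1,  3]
x^2 - 4*x + 4

The characteristic polynomial is χ_A(x) = (x - 2)^3, so the eigenvalues are known. The minimal polynomial is
  m_A(x) = Π_λ (x − λ)^{k_λ}
where k_λ is the size of the *largest* Jordan block for λ (equivalently, the smallest k with (A − λI)^k v = 0 for every generalised eigenvector v of λ).

  λ = 2: largest Jordan block has size 2, contributing (x − 2)^2

So m_A(x) = (x - 2)^2 = x^2 - 4*x + 4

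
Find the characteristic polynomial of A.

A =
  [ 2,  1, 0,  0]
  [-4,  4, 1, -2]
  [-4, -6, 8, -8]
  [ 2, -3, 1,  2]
x^4 - 16*x^3 + 96*x^2 - 256*x + 256

Expanding det(x·I − A) (e.g. by cofactor expansion or by noting that A is similar to its Jordan form J, which has the same characteristic polynomial as A) gives
  χ_A(x) = x^4 - 16*x^3 + 96*x^2 - 256*x + 256
which factors as (x - 4)^4. The eigenvalues (with algebraic multiplicities) are λ = 4 with multiplicity 4.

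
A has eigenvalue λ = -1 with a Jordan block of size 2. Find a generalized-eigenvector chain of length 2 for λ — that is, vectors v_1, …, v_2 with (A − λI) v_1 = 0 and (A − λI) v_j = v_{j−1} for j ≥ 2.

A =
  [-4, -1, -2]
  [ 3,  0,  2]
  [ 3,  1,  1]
A Jordan chain for λ = -1 of length 2:
v_1 = (-3, 3, 3)ᵀ
v_2 = (1, 0, 0)ᵀ

Let N = A − (-1)·I. We want v_2 with N^2 v_2 = 0 but N^1 v_2 ≠ 0; then v_{j-1} := N · v_j for j = 2, …, 2.

Pick v_2 = (1, 0, 0)ᵀ.
Then v_1 = N · v_2 = (-3, 3, 3)ᵀ.

Sanity check: (A − (-1)·I) v_1 = (0, 0, 0)ᵀ = 0. ✓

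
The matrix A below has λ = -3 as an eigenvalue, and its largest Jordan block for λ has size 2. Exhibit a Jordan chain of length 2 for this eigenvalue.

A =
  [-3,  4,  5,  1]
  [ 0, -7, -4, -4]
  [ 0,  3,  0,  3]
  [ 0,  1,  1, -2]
A Jordan chain for λ = -3 of length 2:
v_1 = (4, -4, 3, 1)ᵀ
v_2 = (0, 1, 0, 0)ᵀ

Let N = A − (-3)·I. We want v_2 with N^2 v_2 = 0 but N^1 v_2 ≠ 0; then v_{j-1} := N · v_j for j = 2, …, 2.

Pick v_2 = (0, 1, 0, 0)ᵀ.
Then v_1 = N · v_2 = (4, -4, 3, 1)ᵀ.

Sanity check: (A − (-3)·I) v_1 = (0, 0, 0, 0)ᵀ = 0. ✓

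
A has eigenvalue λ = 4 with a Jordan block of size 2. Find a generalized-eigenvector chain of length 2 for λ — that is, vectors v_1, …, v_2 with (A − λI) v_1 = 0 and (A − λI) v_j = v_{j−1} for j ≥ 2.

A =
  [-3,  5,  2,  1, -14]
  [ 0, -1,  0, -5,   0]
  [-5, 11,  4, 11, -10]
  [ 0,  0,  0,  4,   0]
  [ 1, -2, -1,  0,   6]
A Jordan chain for λ = 4 of length 2:
v_1 = (2, 0, 0, 0, -1)ᵀ
v_2 = (0, 0, 1, 0, 0)ᵀ

Let N = A − (4)·I. We want v_2 with N^2 v_2 = 0 but N^1 v_2 ≠ 0; then v_{j-1} := N · v_j for j = 2, …, 2.

Pick v_2 = (0, 0, 1, 0, 0)ᵀ.
Then v_1 = N · v_2 = (2, 0, 0, 0, -1)ᵀ.

Sanity check: (A − (4)·I) v_1 = (0, 0, 0, 0, 0)ᵀ = 0. ✓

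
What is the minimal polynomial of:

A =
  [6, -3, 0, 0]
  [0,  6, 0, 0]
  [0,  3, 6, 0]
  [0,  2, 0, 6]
x^2 - 12*x + 36

The characteristic polynomial is χ_A(x) = (x - 6)^4, so the eigenvalues are known. The minimal polynomial is
  m_A(x) = Π_λ (x − λ)^{k_λ}
where k_λ is the size of the *largest* Jordan block for λ (equivalently, the smallest k with (A − λI)^k v = 0 for every generalised eigenvector v of λ).

  λ = 6: largest Jordan block has size 2, contributing (x − 6)^2

So m_A(x) = (x - 6)^2 = x^2 - 12*x + 36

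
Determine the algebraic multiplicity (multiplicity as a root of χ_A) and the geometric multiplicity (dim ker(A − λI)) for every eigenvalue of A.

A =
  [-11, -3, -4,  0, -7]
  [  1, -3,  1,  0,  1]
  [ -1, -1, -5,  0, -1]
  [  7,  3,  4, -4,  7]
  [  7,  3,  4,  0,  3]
λ = -4: alg = 5, geom = 3

Step 1 — factor the characteristic polynomial to read off the algebraic multiplicities:
  χ_A(x) = (x + 4)^5

Step 2 — compute geometric multiplicities via the rank-nullity identity g(λ) = n − rank(A − λI):
  rank(A − (-4)·I) = 2, so dim ker(A − (-4)·I) = n − 2 = 3

Summary:
  λ = -4: algebraic multiplicity = 5, geometric multiplicity = 3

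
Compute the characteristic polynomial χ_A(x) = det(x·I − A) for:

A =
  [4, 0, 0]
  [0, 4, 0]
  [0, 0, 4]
x^3 - 12*x^2 + 48*x - 64

Expanding det(x·I − A) (e.g. by cofactor expansion or by noting that A is similar to its Jordan form J, which has the same characteristic polynomial as A) gives
  χ_A(x) = x^3 - 12*x^2 + 48*x - 64
which factors as (x - 4)^3. The eigenvalues (with algebraic multiplicities) are λ = 4 with multiplicity 3.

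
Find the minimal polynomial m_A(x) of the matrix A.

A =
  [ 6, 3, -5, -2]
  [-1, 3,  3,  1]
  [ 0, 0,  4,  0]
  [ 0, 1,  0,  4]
x^4 - 17*x^3 + 108*x^2 - 304*x + 320

The characteristic polynomial is χ_A(x) = (x - 5)*(x - 4)^3, so the eigenvalues are known. The minimal polynomial is
  m_A(x) = Π_λ (x − λ)^{k_λ}
where k_λ is the size of the *largest* Jordan block for λ (equivalently, the smallest k with (A − λI)^k v = 0 for every generalised eigenvector v of λ).

  λ = 4: largest Jordan block has size 3, contributing (x − 4)^3
  λ = 5: largest Jordan block has size 1, contributing (x − 5)

So m_A(x) = (x - 5)*(x - 4)^3 = x^4 - 17*x^3 + 108*x^2 - 304*x + 320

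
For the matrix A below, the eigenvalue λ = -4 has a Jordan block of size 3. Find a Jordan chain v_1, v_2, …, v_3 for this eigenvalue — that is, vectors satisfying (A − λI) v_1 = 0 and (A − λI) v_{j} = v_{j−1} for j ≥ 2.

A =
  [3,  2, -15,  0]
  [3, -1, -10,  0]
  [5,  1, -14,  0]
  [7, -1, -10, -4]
A Jordan chain for λ = -4 of length 3:
v_1 = (-20, -20, -12, -4)ᵀ
v_2 = (7, 3, 5, 7)ᵀ
v_3 = (1, 0, 0, 0)ᵀ

Let N = A − (-4)·I. We want v_3 with N^3 v_3 = 0 but N^2 v_3 ≠ 0; then v_{j-1} := N · v_j for j = 3, …, 2.

Pick v_3 = (1, 0, 0, 0)ᵀ.
Then v_2 = N · v_3 = (7, 3, 5, 7)ᵀ.
Then v_1 = N · v_2 = (-20, -20, -12, -4)ᵀ.

Sanity check: (A − (-4)·I) v_1 = (0, 0, 0, 0)ᵀ = 0. ✓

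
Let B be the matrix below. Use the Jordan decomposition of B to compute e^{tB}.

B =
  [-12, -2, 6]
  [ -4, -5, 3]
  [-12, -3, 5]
e^{tB} =
  [-8*t*exp(-4*t) + exp(-4*t), -2*t*exp(-4*t), 6*t*exp(-4*t)]
  [-4*t*exp(-4*t), -t*exp(-4*t) + exp(-4*t), 3*t*exp(-4*t)]
  [-12*t*exp(-4*t), -3*t*exp(-4*t), 9*t*exp(-4*t) + exp(-4*t)]

Strategy: write B = P · J · P⁻¹ where J is a Jordan canonical form, so e^{tB} = P · e^{tJ} · P⁻¹, and e^{tJ} can be computed block-by-block.

B has Jordan form
J =
  [-4,  1,  0]
  [ 0, -4,  0]
  [ 0,  0, -4]
(up to reordering of blocks).

Per-block formulas:
  For a 2×2 Jordan block J_2(-4): exp(t · J_2(-4)) = e^(-4t)·(I + t·N), where N is the 2×2 nilpotent shift.
  For a 1×1 block at λ = -4: exp(t · [-4]) = [e^(-4t)].

After assembling e^{tJ} and conjugating by P, we get:

e^{tB} =
  [-8*t*exp(-4*t) + exp(-4*t), -2*t*exp(-4*t), 6*t*exp(-4*t)]
  [-4*t*exp(-4*t), -t*exp(-4*t) + exp(-4*t), 3*t*exp(-4*t)]
  [-12*t*exp(-4*t), -3*t*exp(-4*t), 9*t*exp(-4*t) + exp(-4*t)]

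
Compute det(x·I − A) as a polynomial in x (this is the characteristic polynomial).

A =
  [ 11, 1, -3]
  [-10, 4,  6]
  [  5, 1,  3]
x^3 - 18*x^2 + 108*x - 216

Expanding det(x·I − A) (e.g. by cofactor expansion or by noting that A is similar to its Jordan form J, which has the same characteristic polynomial as A) gives
  χ_A(x) = x^3 - 18*x^2 + 108*x - 216
which factors as (x - 6)^3. The eigenvalues (with algebraic multiplicities) are λ = 6 with multiplicity 3.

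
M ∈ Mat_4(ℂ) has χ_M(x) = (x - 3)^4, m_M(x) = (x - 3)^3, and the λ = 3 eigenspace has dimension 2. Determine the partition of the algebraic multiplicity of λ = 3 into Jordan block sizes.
Block sizes for λ = 3: [3, 1]

Step 1 — from the characteristic polynomial, algebraic multiplicity of λ = 3 is 4. From dim ker(M − (3)·I) = 2, there are exactly 2 Jordan blocks for λ = 3.
Step 2 — from the minimal polynomial, the factor (x − 3)^3 tells us the largest block for λ = 3 has size 3.
Step 3 — with total size 4, 2 blocks, and largest block 3, the block sizes (in nonincreasing order) are [3, 1].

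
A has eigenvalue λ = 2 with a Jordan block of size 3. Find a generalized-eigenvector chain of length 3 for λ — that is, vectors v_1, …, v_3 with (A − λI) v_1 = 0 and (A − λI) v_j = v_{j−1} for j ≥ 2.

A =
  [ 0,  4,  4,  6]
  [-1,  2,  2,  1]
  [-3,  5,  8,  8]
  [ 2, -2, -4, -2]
A Jordan chain for λ = 2 of length 3:
v_1 = (0, -2, -1, 2)ᵀ
v_2 = (-2, -1, -3, 2)ᵀ
v_3 = (1, 0, 0, 0)ᵀ

Let N = A − (2)·I. We want v_3 with N^3 v_3 = 0 but N^2 v_3 ≠ 0; then v_{j-1} := N · v_j for j = 3, …, 2.

Pick v_3 = (1, 0, 0, 0)ᵀ.
Then v_2 = N · v_3 = (-2, -1, -3, 2)ᵀ.
Then v_1 = N · v_2 = (0, -2, -1, 2)ᵀ.

Sanity check: (A − (2)·I) v_1 = (0, 0, 0, 0)ᵀ = 0. ✓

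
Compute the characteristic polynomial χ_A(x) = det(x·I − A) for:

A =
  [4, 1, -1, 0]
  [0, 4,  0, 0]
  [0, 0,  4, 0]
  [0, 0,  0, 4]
x^4 - 16*x^3 + 96*x^2 - 256*x + 256

Expanding det(x·I − A) (e.g. by cofactor expansion or by noting that A is similar to its Jordan form J, which has the same characteristic polynomial as A) gives
  χ_A(x) = x^4 - 16*x^3 + 96*x^2 - 256*x + 256
which factors as (x - 4)^4. The eigenvalues (with algebraic multiplicities) are λ = 4 with multiplicity 4.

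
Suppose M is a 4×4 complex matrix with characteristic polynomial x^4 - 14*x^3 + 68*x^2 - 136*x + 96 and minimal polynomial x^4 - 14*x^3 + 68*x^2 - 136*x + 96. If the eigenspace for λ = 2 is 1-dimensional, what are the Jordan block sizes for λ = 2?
Block sizes for λ = 2: [2]

Step 1 — from the characteristic polynomial, algebraic multiplicity of λ = 2 is 2. From dim ker(M − (2)·I) = 1, there are exactly 1 Jordan blocks for λ = 2.
Step 2 — from the minimal polynomial, the factor (x − 2)^2 tells us the largest block for λ = 2 has size 2.
Step 3 — with total size 2, 1 blocks, and largest block 2, the block sizes (in nonincreasing order) are [2].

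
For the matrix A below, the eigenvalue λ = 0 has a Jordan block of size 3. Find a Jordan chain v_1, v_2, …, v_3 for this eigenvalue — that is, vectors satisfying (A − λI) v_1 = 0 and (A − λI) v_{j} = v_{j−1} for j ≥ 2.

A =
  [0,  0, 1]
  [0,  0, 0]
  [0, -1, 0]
A Jordan chain for λ = 0 of length 3:
v_1 = (-1, 0, 0)ᵀ
v_2 = (0, 0, -1)ᵀ
v_3 = (0, 1, 0)ᵀ

Let N = A − (0)·I. We want v_3 with N^3 v_3 = 0 but N^2 v_3 ≠ 0; then v_{j-1} := N · v_j for j = 3, …, 2.

Pick v_3 = (0, 1, 0)ᵀ.
Then v_2 = N · v_3 = (0, 0, -1)ᵀ.
Then v_1 = N · v_2 = (-1, 0, 0)ᵀ.

Sanity check: (A − (0)·I) v_1 = (0, 0, 0)ᵀ = 0. ✓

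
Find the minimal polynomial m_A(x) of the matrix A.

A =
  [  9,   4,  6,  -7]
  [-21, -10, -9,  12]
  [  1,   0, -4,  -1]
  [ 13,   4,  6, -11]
x^2 + 8*x + 16

The characteristic polynomial is χ_A(x) = (x + 4)^4, so the eigenvalues are known. The minimal polynomial is
  m_A(x) = Π_λ (x − λ)^{k_λ}
where k_λ is the size of the *largest* Jordan block for λ (equivalently, the smallest k with (A − λI)^k v = 0 for every generalised eigenvector v of λ).

  λ = -4: largest Jordan block has size 2, contributing (x + 4)^2

So m_A(x) = (x + 4)^2 = x^2 + 8*x + 16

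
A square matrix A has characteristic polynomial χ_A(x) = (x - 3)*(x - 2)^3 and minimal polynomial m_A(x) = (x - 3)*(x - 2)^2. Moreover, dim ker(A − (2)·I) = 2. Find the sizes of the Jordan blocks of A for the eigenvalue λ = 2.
Block sizes for λ = 2: [2, 1]

Step 1 — from the characteristic polynomial, algebraic multiplicity of λ = 2 is 3. From dim ker(A − (2)·I) = 2, there are exactly 2 Jordan blocks for λ = 2.
Step 2 — from the minimal polynomial, the factor (x − 2)^2 tells us the largest block for λ = 2 has size 2.
Step 3 — with total size 3, 2 blocks, and largest block 2, the block sizes (in nonincreasing order) are [2, 1].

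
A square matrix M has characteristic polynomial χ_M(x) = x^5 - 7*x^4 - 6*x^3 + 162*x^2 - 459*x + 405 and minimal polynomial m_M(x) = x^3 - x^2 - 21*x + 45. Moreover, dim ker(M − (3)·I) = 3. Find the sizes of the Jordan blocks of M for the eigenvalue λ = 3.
Block sizes for λ = 3: [2, 1, 1]

Step 1 — from the characteristic polynomial, algebraic multiplicity of λ = 3 is 4. From dim ker(M − (3)·I) = 3, there are exactly 3 Jordan blocks for λ = 3.
Step 2 — from the minimal polynomial, the factor (x − 3)^2 tells us the largest block for λ = 3 has size 2.
Step 3 — with total size 4, 3 blocks, and largest block 2, the block sizes (in nonincreasing order) are [2, 1, 1].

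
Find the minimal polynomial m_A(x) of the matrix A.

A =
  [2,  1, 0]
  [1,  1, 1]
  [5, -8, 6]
x^3 - 9*x^2 + 27*x - 27

The characteristic polynomial is χ_A(x) = (x - 3)^3, so the eigenvalues are known. The minimal polynomial is
  m_A(x) = Π_λ (x − λ)^{k_λ}
where k_λ is the size of the *largest* Jordan block for λ (equivalently, the smallest k with (A − λI)^k v = 0 for every generalised eigenvector v of λ).

  λ = 3: largest Jordan block has size 3, contributing (x − 3)^3

So m_A(x) = (x - 3)^3 = x^3 - 9*x^2 + 27*x - 27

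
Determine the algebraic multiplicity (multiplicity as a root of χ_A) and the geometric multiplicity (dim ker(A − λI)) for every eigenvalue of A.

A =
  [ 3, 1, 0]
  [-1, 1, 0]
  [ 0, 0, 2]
λ = 2: alg = 3, geom = 2

Step 1 — factor the characteristic polynomial to read off the algebraic multiplicities:
  χ_A(x) = (x - 2)^3

Step 2 — compute geometric multiplicities via the rank-nullity identity g(λ) = n − rank(A − λI):
  rank(A − (2)·I) = 1, so dim ker(A − (2)·I) = n − 1 = 2

Summary:
  λ = 2: algebraic multiplicity = 3, geometric multiplicity = 2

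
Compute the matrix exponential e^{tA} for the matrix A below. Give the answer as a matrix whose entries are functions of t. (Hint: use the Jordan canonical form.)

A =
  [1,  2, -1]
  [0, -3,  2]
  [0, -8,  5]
e^{tA} =
  [exp(t), 2*t*exp(t), -t*exp(t)]
  [0, -4*t*exp(t) + exp(t), 2*t*exp(t)]
  [0, -8*t*exp(t), 4*t*exp(t) + exp(t)]

Strategy: write A = P · J · P⁻¹ where J is a Jordan canonical form, so e^{tA} = P · e^{tJ} · P⁻¹, and e^{tJ} can be computed block-by-block.

A has Jordan form
J =
  [1, 1, 0]
  [0, 1, 0]
  [0, 0, 1]
(up to reordering of blocks).

Per-block formulas:
  For a 1×1 block at λ = 1: exp(t · [1]) = [e^(1t)].
  For a 2×2 Jordan block J_2(1): exp(t · J_2(1)) = e^(1t)·(I + t·N), where N is the 2×2 nilpotent shift.

After assembling e^{tJ} and conjugating by P, we get:

e^{tA} =
  [exp(t), 2*t*exp(t), -t*exp(t)]
  [0, -4*t*exp(t) + exp(t), 2*t*exp(t)]
  [0, -8*t*exp(t), 4*t*exp(t) + exp(t)]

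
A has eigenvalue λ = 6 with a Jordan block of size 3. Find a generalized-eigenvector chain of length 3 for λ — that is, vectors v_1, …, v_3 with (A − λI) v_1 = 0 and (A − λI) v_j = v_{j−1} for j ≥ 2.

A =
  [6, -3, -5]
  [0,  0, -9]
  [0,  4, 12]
A Jordan chain for λ = 6 of length 3:
v_1 = (-2, 0, 0)ᵀ
v_2 = (-3, -6, 4)ᵀ
v_3 = (0, 1, 0)ᵀ

Let N = A − (6)·I. We want v_3 with N^3 v_3 = 0 but N^2 v_3 ≠ 0; then v_{j-1} := N · v_j for j = 3, …, 2.

Pick v_3 = (0, 1, 0)ᵀ.
Then v_2 = N · v_3 = (-3, -6, 4)ᵀ.
Then v_1 = N · v_2 = (-2, 0, 0)ᵀ.

Sanity check: (A − (6)·I) v_1 = (0, 0, 0)ᵀ = 0. ✓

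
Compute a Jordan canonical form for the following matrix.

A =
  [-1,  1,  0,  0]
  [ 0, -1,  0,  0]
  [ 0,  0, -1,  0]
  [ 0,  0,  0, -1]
J_2(-1) ⊕ J_1(-1) ⊕ J_1(-1)

The characteristic polynomial is
  det(x·I − A) = x^4 + 4*x^3 + 6*x^2 + 4*x + 1 = (x + 1)^4

Eigenvalues and multiplicities (the geometric multiplicity of λ is n − rank(A − λI), which equals the number of Jordan blocks for λ):
  λ = -1: algebraic multiplicity = 4, geometric multiplicity = 3

Determining the block sizes for each eigenvalue:
  λ = -1: 3 blocks summing to 4 forces exactly one block of size 2 and the rest size 1 → block sizes [2, 1, 1]

Assembling the blocks gives a Jordan form
J =
  [-1,  1,  0,  0]
  [ 0, -1,  0,  0]
  [ 0,  0, -1,  0]
  [ 0,  0,  0, -1]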